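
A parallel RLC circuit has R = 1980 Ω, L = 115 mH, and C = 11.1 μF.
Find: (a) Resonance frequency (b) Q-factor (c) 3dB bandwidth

Step 1 — Resonance: ω₀ = 1/√(LC) = 1/√(0.115·1.11e-05) = 885.1 rad/s.
Step 2 — f₀ = ω₀/(2π) = 140.9 Hz.
Step 3 — Parallel Q: Q = R/(ω₀L) = 1980/(885.1·0.115) = 19.45.
Step 4 — Bandwidth: Δω = ω₀/Q = 45.5 rad/s; BW = Δω/(2π) = 7.242 Hz.

(a) f₀ = 140.9 Hz  (b) Q = 19.45  (c) BW = 7.242 Hz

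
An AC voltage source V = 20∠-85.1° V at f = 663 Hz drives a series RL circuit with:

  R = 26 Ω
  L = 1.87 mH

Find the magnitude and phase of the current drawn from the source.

Step 1 — Angular frequency: ω = 2π·f = 2π·663 = 4166 rad/s.
Step 2 — Component impedances:
  R: Z = R = 26 Ω
  L: Z = jωL = j·4166·0.00187 = 0 + j7.79 Ω
Step 3 — Series combination: Z_total = R + L = 26 + j7.79 Ω = 27.14∠16.7° Ω.
Step 4 — Source phasor: V = 20∠-85.1° V = 1.708 - j19.93 V.
Step 5 — Ohm's law: I = V / Z_total = (1.708 - j19.93) / (26 + j7.79) = -0.1504 - j0.7214 A.
Step 6 — Convert to polar: |I| = 0.7369 A, ∠I = -101.8°.

I = 0.7369∠-101.8° A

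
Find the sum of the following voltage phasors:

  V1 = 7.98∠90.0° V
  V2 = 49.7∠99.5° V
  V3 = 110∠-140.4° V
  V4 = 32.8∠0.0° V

Step 1 — Convert each phasor to rectangular form:
  V1 = 7.98·(cos(90.0°) + j·sin(90.0°)) = 0 + j7.98 V
  V2 = 49.7·(cos(99.5°) + j·sin(99.5°)) = -8.203 + j49.02 V
  V3 = 110·(cos(-140.4°) + j·sin(-140.4°)) = -84.76 - j70.12 V
  V4 = 32.8·(cos(0.0°) + j·sin(0.0°)) = 32.8 V
Step 2 — Sum components: V_total = -60.16 - j13.12 V.
Step 3 — Convert to polar: |V_total| = 61.57 V, ∠V_total = -167.7°.

V_total = 61.57∠-167.7° V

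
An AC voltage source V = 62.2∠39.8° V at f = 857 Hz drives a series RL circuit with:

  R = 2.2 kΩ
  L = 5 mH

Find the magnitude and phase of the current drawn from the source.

Step 1 — Angular frequency: ω = 2π·f = 2π·857 = 5385 rad/s.
Step 2 — Component impedances:
  R: Z = R = 2200 Ω
  L: Z = jωL = j·5385·0.005 = 0 + j26.92 Ω
Step 3 — Series combination: Z_total = R + L = 2200 + j26.92 Ω = 2200∠0.7° Ω.
Step 4 — Source phasor: V = 62.2∠39.8° V = 47.79 + j39.81 V.
Step 5 — Ohm's law: I = V / Z_total = (47.79 + j39.81) / (2200 + j26.92) = 0.02194 + j0.01783 A.
Step 6 — Convert to polar: |I| = 0.02827 A, ∠I = 39.1°.

I = 0.02827∠39.1° A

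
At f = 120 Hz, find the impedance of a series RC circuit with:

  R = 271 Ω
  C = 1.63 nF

Step 1 — Angular frequency: ω = 2π·f = 2π·120 = 754 rad/s.
Step 2 — Component impedances:
  R: Z = R = 271 Ω
  C: Z = 1/(jωC) = -j/(ω·C) = 0 - j8.137e+05 Ω
Step 3 — Series combination: Z_total = R + C = 271 - j8.137e+05 Ω = 8.137e+05∠-90.0° Ω.

Z = 271 - j8.137e+05 Ω = 8.137e+05∠-90.0° Ω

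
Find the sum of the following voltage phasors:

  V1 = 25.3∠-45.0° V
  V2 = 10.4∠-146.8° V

Step 1 — Convert each phasor to rectangular form:
  V1 = 25.3·(cos(-45.0°) + j·sin(-45.0°)) = 17.89 - j17.89 V
  V2 = 10.4·(cos(-146.8°) + j·sin(-146.8°)) = -8.702 - j5.695 V
Step 2 — Sum components: V_total = 9.187 - j23.58 V.
Step 3 — Convert to polar: |V_total| = 25.31 V, ∠V_total = -68.7°.

V_total = 25.31∠-68.7° V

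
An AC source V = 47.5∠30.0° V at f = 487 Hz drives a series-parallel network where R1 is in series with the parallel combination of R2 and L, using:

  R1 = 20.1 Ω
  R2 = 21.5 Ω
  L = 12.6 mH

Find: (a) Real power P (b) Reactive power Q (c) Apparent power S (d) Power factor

Step 1 — Angular frequency: ω = 2π·f = 2π·487 = 3060 rad/s.
Step 2 — Component impedances:
  R1: Z = R = 20.1 Ω
  R2: Z = R = 21.5 Ω
  L: Z = jωL = j·3060·0.0126 = 0 + j38.55 Ω
Step 3 — Parallel branch: R2 || L = 1/(1/R2 + 1/L) = 16.4 + j9.145 Ω.
Step 4 — Series with R1: Z_total = R1 + (R2 || L) = 36.5 + j9.145 Ω = 37.63∠14.1° Ω.
Step 5 — Source phasor: V = 47.5∠30.0° V = 41.14 + j23.75 V.
Step 6 — Current: I = V / Z = 1.214 + j0.3465 A = 1.262∠15.9° A.
Step 7 — Complex power: S = V·I* = 58.16 + j14.57 VA.
Step 8 — Real power: P = Re(S) = 58.16 W.
Step 9 — Reactive power: Q = Im(S) = 14.57 VAR.
Step 10 — Apparent power: |S| = 59.96 VA.
Step 11 — Power factor: PF = P/|S| = 0.97 (lagging).

(a) P = 58.16 W  (b) Q = 14.57 VAR  (c) S = 59.96 VA  (d) PF = 0.97 (lagging)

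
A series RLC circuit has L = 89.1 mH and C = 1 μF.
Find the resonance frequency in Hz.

Step 1 — Resonance condition Im(Z)=0 gives ω₀ = 1/√(LC).
Step 2 — ω₀ = 1/√(0.0891·1e-06) = 3350 rad/s.
Step 3 — f₀ = ω₀/(2π) = 533.2 Hz.

f₀ = 533.2 Hz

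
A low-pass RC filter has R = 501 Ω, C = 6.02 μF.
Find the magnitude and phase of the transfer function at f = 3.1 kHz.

Step 1 — Angular frequency: ω = 2π·3100 = 1.948e+04 rad/s.
Step 2 — Transfer function: H(jω) = 1/(1 + jωRC).
Step 3 — Denominator: 1 + jωRC = 1 + j·1.948e+04·501·6.02e-06 = 1 + j58.75.
Step 4 — H = 0.0002897 - j0.01702.
Step 5 — Magnitude: |H| = 0.01702 (-35.4 dB); phase: φ = -89.0°.

|H| = 0.01702 (-35.4 dB), φ = -89.0°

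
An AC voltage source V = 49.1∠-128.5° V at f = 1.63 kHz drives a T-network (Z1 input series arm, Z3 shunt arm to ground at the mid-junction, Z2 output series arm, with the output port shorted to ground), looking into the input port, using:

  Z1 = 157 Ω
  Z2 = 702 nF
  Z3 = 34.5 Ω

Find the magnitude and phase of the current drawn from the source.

Step 1 — Angular frequency: ω = 2π·f = 2π·1630 = 1.024e+04 rad/s.
Step 2 — Component impedances:
  Z1: Z = R = 157 Ω
  Z2: Z = 1/(jωC) = -j/(ω·C) = 0 - j139.1 Ω
  Z3: Z = R = 34.5 Ω
Step 3 — With the output port shorted to ground, the output series arm Z2 runs from the junction to ground; the shunt arm Z3 also runs from the junction to ground. They appear in parallel: Z3 || Z2 = 32.5 - j8.061 Ω.
Step 4 — Series with input arm Z1: Z_in = Z1 + (Z3 || Z2) = 189.5 - j8.061 Ω = 189.7∠-2.4° Ω.
Step 5 — Source phasor: V = 49.1∠-128.5° V = -30.57 - j38.43 V.
Step 6 — Ohm's law: I = V / Z_total = (-30.57 - j38.43) / (189.5 - j8.061) = -0.1524 - j0.2093 A.
Step 7 — Convert to polar: |I| = 0.2589 A, ∠I = -126.1°.

I = 0.2589∠-126.1° A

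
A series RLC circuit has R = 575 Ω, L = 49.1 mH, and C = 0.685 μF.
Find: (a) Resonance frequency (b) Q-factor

Step 1 — Resonance condition Im(Z)=0 gives ω₀ = 1/√(LC).
Step 2 — ω₀ = 1/√(0.0491·6.85e-07) = 5453 rad/s.
Step 3 — f₀ = ω₀/(2π) = 867.8 Hz.
Step 4 — Series Q: Q = ω₀L/R = 5453·0.0491/575 = 0.4656.

(a) f₀ = 867.8 Hz  (b) Q = 0.4656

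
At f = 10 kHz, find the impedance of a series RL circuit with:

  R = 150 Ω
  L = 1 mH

Step 1 — Angular frequency: ω = 2π·f = 2π·1e+04 = 6.283e+04 rad/s.
Step 2 — Component impedances:
  R: Z = R = 150 Ω
  L: Z = jωL = j·6.283e+04·0.001 = 0 + j62.83 Ω
Step 3 — Series combination: Z_total = R + L = 150 + j62.83 Ω = 162.6∠22.7° Ω.

Z = 150 + j62.83 Ω = 162.6∠22.7° Ω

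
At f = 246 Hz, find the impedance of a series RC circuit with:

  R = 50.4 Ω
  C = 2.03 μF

Step 1 — Angular frequency: ω = 2π·f = 2π·246 = 1546 rad/s.
Step 2 — Component impedances:
  R: Z = R = 50.4 Ω
  C: Z = 1/(jωC) = -j/(ω·C) = 0 - j318.7 Ω
Step 3 — Series combination: Z_total = R + C = 50.4 - j318.7 Ω = 322.7∠-81.0° Ω.

Z = 50.4 - j318.7 Ω = 322.7∠-81.0° Ω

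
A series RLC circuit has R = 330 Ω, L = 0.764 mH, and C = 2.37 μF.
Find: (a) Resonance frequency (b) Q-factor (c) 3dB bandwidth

Step 1 — Resonance condition Im(Z)=0 gives ω₀ = 1/√(LC).
Step 2 — ω₀ = 1/√(0.000764·2.37e-06) = 2.35e+04 rad/s.
Step 3 — f₀ = ω₀/(2π) = 3740 Hz.
Step 4 — Series Q: Q = ω₀L/R = 2.35e+04·0.000764/330 = 0.05441.
Step 5 — 3dB bandwidth: Δω = ω₀/Q = 4.319e+05 rad/s; BW = Δω/(2π) = 6.874e+04 Hz.

(a) f₀ = 3740 Hz  (b) Q = 0.05441  (c) BW = 6.874e+04 Hz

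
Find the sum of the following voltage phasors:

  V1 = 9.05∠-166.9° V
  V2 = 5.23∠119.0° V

Step 1 — Convert each phasor to rectangular form:
  V1 = 9.05·(cos(-166.9°) + j·sin(-166.9°)) = -8.814 - j2.051 V
  V2 = 5.23·(cos(119.0°) + j·sin(119.0°)) = -2.536 + j4.574 V
Step 2 — Sum components: V_total = -11.35 + j2.523 V.
Step 3 — Convert to polar: |V_total| = 11.63 V, ∠V_total = 167.5°.

V_total = 11.63∠167.5° V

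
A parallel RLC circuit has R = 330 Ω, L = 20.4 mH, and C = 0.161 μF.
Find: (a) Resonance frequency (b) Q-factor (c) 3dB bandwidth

Step 1 — Resonance: ω₀ = 1/√(LC) = 1/√(0.0204·1.61e-07) = 1.745e+04 rad/s.
Step 2 — f₀ = ω₀/(2π) = 2777 Hz.
Step 3 — Parallel Q: Q = R/(ω₀L) = 330/(1.745e+04·0.0204) = 0.9271.
Step 4 — Bandwidth: Δω = ω₀/Q = 1.882e+04 rad/s; BW = Δω/(2π) = 2996 Hz.

(a) f₀ = 2777 Hz  (b) Q = 0.9271  (c) BW = 2996 Hz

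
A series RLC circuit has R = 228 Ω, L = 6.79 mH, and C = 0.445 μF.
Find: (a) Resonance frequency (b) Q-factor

Step 1 — Resonance condition Im(Z)=0 gives ω₀ = 1/√(LC).
Step 2 — ω₀ = 1/√(0.00679·4.45e-07) = 1.819e+04 rad/s.
Step 3 — f₀ = ω₀/(2π) = 2895 Hz.
Step 4 — Series Q: Q = ω₀L/R = 1.819e+04·0.00679/228 = 0.5418.

(a) f₀ = 2895 Hz  (b) Q = 0.5418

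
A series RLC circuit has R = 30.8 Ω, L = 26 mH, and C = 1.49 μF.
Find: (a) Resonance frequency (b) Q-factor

Step 1 — Resonance condition Im(Z)=0 gives ω₀ = 1/√(LC).
Step 2 — ω₀ = 1/√(0.026·1.49e-06) = 5081 rad/s.
Step 3 — f₀ = ω₀/(2π) = 808.6 Hz.
Step 4 — Series Q: Q = ω₀L/R = 5081·0.026/30.8 = 4.289.

(a) f₀ = 808.6 Hz  (b) Q = 4.289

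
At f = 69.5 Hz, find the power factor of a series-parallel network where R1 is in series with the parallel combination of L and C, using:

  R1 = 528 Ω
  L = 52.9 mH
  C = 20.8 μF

Step 1 — Angular frequency: ω = 2π·f = 2π·69.5 = 436.7 rad/s.
Step 2 — Component impedances:
  R1: Z = R = 528 Ω
  L: Z = jωL = j·436.7·0.0529 = 0 + j23.1 Ω
  C: Z = 1/(jωC) = -j/(ω·C) = 0 - j110.1 Ω
Step 3 — Parallel branch: L || C = 1/(1/L + 1/C) = 0 + j29.23 Ω.
Step 4 — Series with R1: Z_total = R1 + (L || C) = 528 + j29.23 Ω = 528.8∠3.2° Ω.
Step 5 — Power factor: PF = cos(φ) = Re(Z)/|Z| = 528/528.8 = 0.9985.
Step 6 — Type: Im(Z) = 29.23 ⇒ lagging (phase φ = 3.2°).

PF = 0.9985 (lagging, φ = 3.2°)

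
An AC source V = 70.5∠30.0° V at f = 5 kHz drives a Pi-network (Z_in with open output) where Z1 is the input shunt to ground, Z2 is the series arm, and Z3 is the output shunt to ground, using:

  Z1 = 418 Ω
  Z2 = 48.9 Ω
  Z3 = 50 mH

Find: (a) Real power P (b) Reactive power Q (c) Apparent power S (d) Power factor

Step 1 — Angular frequency: ω = 2π·f = 2π·5000 = 3.142e+04 rad/s.
Step 2 — Component impedances:
  Z1: Z = R = 418 Ω
  Z2: Z = R = 48.9 Ω
  Z3: Z = jωL = j·3.142e+04·0.05 = 0 + j1571 Ω
Step 3 — With open output, the series arm Z2 and the output shunt Z3 appear in series to ground: Z2 + Z3 = 48.9 + j1571 Ω.
Step 4 — Parallel with input shunt Z1: Z_in = Z1 || (Z2 + Z3) = 387.6 + j102.2 Ω = 400.9∠14.8° Ω.
Step 5 — Source phasor: V = 70.5∠30.0° V = 61.05 + j35.25 V.
Step 6 — Current: I = V / Z = 0.1697 + j0.0462 A = 0.1759∠15.2° A.
Step 7 — Complex power: S = V·I* = 11.99 + j3.161 VA.
Step 8 — Real power: P = Re(S) = 11.99 W.
Step 9 — Reactive power: Q = Im(S) = 3.161 VAR.
Step 10 — Apparent power: |S| = 12.4 VA.
Step 11 — Power factor: PF = P/|S| = 0.967 (lagging).

(a) P = 11.99 W  (b) Q = 3.161 VAR  (c) S = 12.4 VA  (d) PF = 0.967 (lagging)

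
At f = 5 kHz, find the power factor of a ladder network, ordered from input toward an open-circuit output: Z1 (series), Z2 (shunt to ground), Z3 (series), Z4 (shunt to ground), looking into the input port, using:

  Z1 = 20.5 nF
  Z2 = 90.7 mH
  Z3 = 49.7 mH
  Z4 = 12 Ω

Step 1 — Angular frequency: ω = 2π·f = 2π·5000 = 3.142e+04 rad/s.
Step 2 — Component impedances:
  Z1: Z = 1/(jωC) = -j/(ω·C) = 0 - j1553 Ω
  Z2: Z = jωL = j·3.142e+04·0.0907 = 0 + j2849 Ω
  Z3: Z = jωL = j·3.142e+04·0.0497 = 0 + j1561 Ω
  Z4: Z = R = 12 Ω
Step 3 — Ladder network (open output): work backward from the far end, alternating series and parallel combinations. Z_in = 5.008 - j544.1 Ω = 544.1∠-89.5° Ω.
Step 4 — Power factor: PF = cos(φ) = Re(Z)/|Z| = 5.008/544.1 = 0.009204.
Step 5 — Type: Im(Z) = -544.1 ⇒ leading (phase φ = -89.5°).

PF = 0.009204 (leading, φ = -89.5°)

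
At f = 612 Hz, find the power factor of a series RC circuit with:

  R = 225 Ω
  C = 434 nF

Step 1 — Angular frequency: ω = 2π·f = 2π·612 = 3845 rad/s.
Step 2 — Component impedances:
  R: Z = R = 225 Ω
  C: Z = 1/(jωC) = -j/(ω·C) = 0 - j599.2 Ω
Step 3 — Series combination: Z_total = R + C = 225 - j599.2 Ω = 640.1∠-69.4° Ω.
Step 4 — Power factor: PF = cos(φ) = Re(Z)/|Z| = 225/640.1 = 0.3515.
Step 5 — Type: Im(Z) = -599.2 ⇒ leading (phase φ = -69.4°).

PF = 0.3515 (leading, φ = -69.4°)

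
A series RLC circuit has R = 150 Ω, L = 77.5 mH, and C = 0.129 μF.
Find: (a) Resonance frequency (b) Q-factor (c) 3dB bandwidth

Step 1 — Resonance: ω₀ = 1/√(LC) = 1/√(0.0775·1.29e-07) = 1e+04 rad/s.
Step 2 — f₀ = ω₀/(2π) = 1592 Hz.
Step 3 — Series Q: Q = ω₀L/R = 1e+04·0.0775/150 = 5.167.
Step 4 — Bandwidth: Δω = ω₀/Q = 1935 rad/s; BW = Δω/(2π) = 308 Hz.

(a) f₀ = 1592 Hz  (b) Q = 5.167  (c) BW = 308 Hz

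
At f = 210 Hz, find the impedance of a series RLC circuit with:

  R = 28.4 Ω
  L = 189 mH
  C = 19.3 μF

Step 1 — Angular frequency: ω = 2π·f = 2π·210 = 1319 rad/s.
Step 2 — Component impedances:
  R: Z = R = 28.4 Ω
  L: Z = jωL = j·1319·0.189 = 0 + j249.4 Ω
  C: Z = 1/(jωC) = -j/(ω·C) = 0 - j39.27 Ω
Step 3 — Series combination: Z_total = R + L + C = 28.4 + j210.1 Ω = 212∠82.3° Ω.

Z = 28.4 + j210.1 Ω = 212∠82.3° Ω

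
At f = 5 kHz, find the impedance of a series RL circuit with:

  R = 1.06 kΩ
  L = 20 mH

Step 1 — Angular frequency: ω = 2π·f = 2π·5000 = 3.142e+04 rad/s.
Step 2 — Component impedances:
  R: Z = R = 1060 Ω
  L: Z = jωL = j·3.142e+04·0.02 = 0 + j628.3 Ω
Step 3 — Series combination: Z_total = R + L = 1060 + j628.3 Ω = 1232∠30.7° Ω.

Z = 1060 + j628.3 Ω = 1232∠30.7° Ω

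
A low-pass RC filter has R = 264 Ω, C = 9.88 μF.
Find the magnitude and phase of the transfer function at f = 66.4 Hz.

Step 1 — Angular frequency: ω = 2π·66.4 = 417.2 rad/s.
Step 2 — Transfer function: H(jω) = 1/(1 + jωRC).
Step 3 — Denominator: 1 + jωRC = 1 + j·417.2·264·9.88e-06 = 1 + j1.088.
Step 4 — H = 0.4578 - j0.4982.
Step 5 — Magnitude: |H| = 0.6766 (-3.4 dB); phase: φ = -47.4°.

|H| = 0.6766 (-3.4 dB), φ = -47.4°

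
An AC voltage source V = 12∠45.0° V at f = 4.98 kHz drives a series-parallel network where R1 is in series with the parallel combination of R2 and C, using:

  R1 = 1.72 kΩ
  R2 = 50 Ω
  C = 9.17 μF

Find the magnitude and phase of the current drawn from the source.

Step 1 — Angular frequency: ω = 2π·f = 2π·4980 = 3.129e+04 rad/s.
Step 2 — Component impedances:
  R1: Z = R = 1720 Ω
  R2: Z = R = 50 Ω
  C: Z = 1/(jωC) = -j/(ω·C) = 0 - j3.485 Ω
Step 3 — Parallel branch: R2 || C = 1/(1/R2 + 1/C) = 0.2418 - j3.468 Ω.
Step 4 — Series with R1: Z_total = R1 + (R2 || C) = 1720 - j3.468 Ω = 1720∠-0.1° Ω.
Step 5 — Source phasor: V = 12∠45.0° V = 8.485 + j8.485 V.
Step 6 — Ohm's law: I = V / Z_total = (8.485 + j8.485) / (1720 - j3.468) = 0.004923 + j0.004943 A.
Step 7 — Convert to polar: |I| = 0.006976 A, ∠I = 45.1°.

I = 0.006976∠45.1° A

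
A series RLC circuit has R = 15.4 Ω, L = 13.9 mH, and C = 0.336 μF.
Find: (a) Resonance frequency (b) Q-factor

Step 1 — Resonance condition Im(Z)=0 gives ω₀ = 1/√(LC).
Step 2 — ω₀ = 1/√(0.0139·3.36e-07) = 1.463e+04 rad/s.
Step 3 — f₀ = ω₀/(2π) = 2329 Hz.
Step 4 — Series Q: Q = ω₀L/R = 1.463e+04·0.0139/15.4 = 13.21.

(a) f₀ = 2329 Hz  (b) Q = 13.21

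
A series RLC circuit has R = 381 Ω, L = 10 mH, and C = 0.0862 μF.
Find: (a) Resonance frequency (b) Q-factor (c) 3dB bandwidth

Step 1 — Resonance: ω₀ = 1/√(LC) = 1/√(0.01·8.62e-08) = 3.406e+04 rad/s.
Step 2 — f₀ = ω₀/(2π) = 5421 Hz.
Step 3 — Series Q: Q = ω₀L/R = 3.406e+04·0.01/381 = 0.894.
Step 4 — Bandwidth: Δω = ω₀/Q = 3.81e+04 rad/s; BW = Δω/(2π) = 6064 Hz.

(a) f₀ = 5421 Hz  (b) Q = 0.894  (c) BW = 6064 Hz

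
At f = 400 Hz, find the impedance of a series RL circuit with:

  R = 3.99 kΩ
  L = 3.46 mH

Step 1 — Angular frequency: ω = 2π·f = 2π·400 = 2513 rad/s.
Step 2 — Component impedances:
  R: Z = R = 3990 Ω
  L: Z = jωL = j·2513·0.00346 = 0 + j8.696 Ω
Step 3 — Series combination: Z_total = R + L = 3990 + j8.696 Ω = 3990∠0.1° Ω.

Z = 3990 + j8.696 Ω = 3990∠0.1° Ω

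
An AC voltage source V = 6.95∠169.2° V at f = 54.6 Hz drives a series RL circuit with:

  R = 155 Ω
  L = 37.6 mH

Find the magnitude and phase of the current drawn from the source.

Step 1 — Angular frequency: ω = 2π·f = 2π·54.6 = 343.1 rad/s.
Step 2 — Component impedances:
  R: Z = R = 155 Ω
  L: Z = jωL = j·343.1·0.0376 = 0 + j12.9 Ω
Step 3 — Series combination: Z_total = R + L = 155 + j12.9 Ω = 155.5∠4.8° Ω.
Step 4 — Source phasor: V = 6.95∠169.2° V = -6.827 + j1.302 V.
Step 5 — Ohm's law: I = V / Z_total = (-6.827 + j1.302) / (155 + j12.9) = -0.04305 + j0.01198 A.
Step 6 — Convert to polar: |I| = 0.04468 A, ∠I = 164.4°.

I = 0.04468∠164.4° A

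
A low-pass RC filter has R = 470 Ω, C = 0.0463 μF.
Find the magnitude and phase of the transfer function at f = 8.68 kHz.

Step 1 — Angular frequency: ω = 2π·8680 = 5.454e+04 rad/s.
Step 2 — Transfer function: H(jω) = 1/(1 + jωRC).
Step 3 — Denominator: 1 + jωRC = 1 + j·5.454e+04·470·4.63e-08 = 1 + j1.187.
Step 4 — H = 0.4152 - j0.4928.
Step 5 — Magnitude: |H| = 0.6444 (-3.8 dB); phase: φ = -49.9°.

|H| = 0.6444 (-3.8 dB), φ = -49.9°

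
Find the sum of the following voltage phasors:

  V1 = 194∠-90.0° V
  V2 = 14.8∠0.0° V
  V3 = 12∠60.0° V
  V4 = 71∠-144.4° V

Step 1 — Convert each phasor to rectangular form:
  V1 = 194·(cos(-90.0°) + j·sin(-90.0°)) = 0 - j194 V
  V2 = 14.8·(cos(0.0°) + j·sin(0.0°)) = 14.8 V
  V3 = 12·(cos(60.0°) + j·sin(60.0°)) = 6 + j10.39 V
  V4 = 71·(cos(-144.4°) + j·sin(-144.4°)) = -57.73 - j41.33 V
Step 2 — Sum components: V_total = -36.93 - j224.9 V.
Step 3 — Convert to polar: |V_total| = 227.9 V, ∠V_total = -99.3°.

V_total = 227.9∠-99.3° V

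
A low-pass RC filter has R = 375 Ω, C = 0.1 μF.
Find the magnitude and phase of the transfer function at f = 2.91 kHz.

Step 1 — Angular frequency: ω = 2π·2910 = 1.828e+04 rad/s.
Step 2 — Transfer function: H(jω) = 1/(1 + jωRC).
Step 3 — Denominator: 1 + jωRC = 1 + j·1.828e+04·375·1e-07 = 1 + j0.6857.
Step 4 — H = 0.6802 - j0.4664.
Step 5 — Magnitude: |H| = 0.8248 (-1.7 dB); phase: φ = -34.4°.

|H| = 0.8248 (-1.7 dB), φ = -34.4°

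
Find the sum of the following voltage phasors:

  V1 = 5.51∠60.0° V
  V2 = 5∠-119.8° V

Step 1 — Convert each phasor to rectangular form:
  V1 = 5.51·(cos(60.0°) + j·sin(60.0°)) = 2.755 + j4.772 V
  V2 = 5·(cos(-119.8°) + j·sin(-119.8°)) = -2.485 - j4.339 V
Step 2 — Sum components: V_total = 0.2701 + j0.433 V.
Step 3 — Convert to polar: |V_total| = 0.5103 V, ∠V_total = 58.0°.

V_total = 0.5103∠58.0° V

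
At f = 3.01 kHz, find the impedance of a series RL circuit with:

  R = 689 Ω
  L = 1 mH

Step 1 — Angular frequency: ω = 2π·f = 2π·3010 = 1.891e+04 rad/s.
Step 2 — Component impedances:
  R: Z = R = 689 Ω
  L: Z = jωL = j·1.891e+04·0.001 = 0 + j18.91 Ω
Step 3 — Series combination: Z_total = R + L = 689 + j18.91 Ω = 689.3∠1.6° Ω.

Z = 689 + j18.91 Ω = 689.3∠1.6° Ω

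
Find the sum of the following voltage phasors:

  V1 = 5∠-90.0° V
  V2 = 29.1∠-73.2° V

Step 1 — Convert each phasor to rectangular form:
  V1 = 5·(cos(-90.0°) + j·sin(-90.0°)) = 0 - j5 V
  V2 = 29.1·(cos(-73.2°) + j·sin(-73.2°)) = 8.411 - j27.86 V
Step 2 — Sum components: V_total = 8.411 - j32.86 V.
Step 3 — Convert to polar: |V_total| = 33.92 V, ∠V_total = -75.6°.

V_total = 33.92∠-75.6° V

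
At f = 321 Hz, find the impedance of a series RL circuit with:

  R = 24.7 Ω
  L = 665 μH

Step 1 — Angular frequency: ω = 2π·f = 2π·321 = 2017 rad/s.
Step 2 — Component impedances:
  R: Z = R = 24.7 Ω
  L: Z = jωL = j·2017·0.000665 = 0 + j1.341 Ω
Step 3 — Series combination: Z_total = R + L = 24.7 + j1.341 Ω = 24.74∠3.1° Ω.

Z = 24.7 + j1.341 Ω = 24.74∠3.1° Ω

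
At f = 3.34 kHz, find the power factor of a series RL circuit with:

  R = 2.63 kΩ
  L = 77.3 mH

Step 1 — Angular frequency: ω = 2π·f = 2π·3340 = 2.099e+04 rad/s.
Step 2 — Component impedances:
  R: Z = R = 2630 Ω
  L: Z = jωL = j·2.099e+04·0.0773 = 0 + j1622 Ω
Step 3 — Series combination: Z_total = R + L = 2630 + j1622 Ω = 3090∠31.7° Ω.
Step 4 — Power factor: PF = cos(φ) = Re(Z)/|Z| = 2630/3090 = 0.8511.
Step 5 — Type: Im(Z) = 1622 ⇒ lagging (phase φ = 31.7°).

PF = 0.8511 (lagging, φ = 31.7°)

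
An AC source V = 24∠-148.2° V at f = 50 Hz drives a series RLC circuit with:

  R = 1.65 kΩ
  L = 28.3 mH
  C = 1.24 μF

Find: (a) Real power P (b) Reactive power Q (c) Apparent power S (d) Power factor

Step 1 — Angular frequency: ω = 2π·f = 2π·50 = 314.2 rad/s.
Step 2 — Component impedances:
  R: Z = R = 1650 Ω
  L: Z = jωL = j·314.2·0.0283 = 0 + j8.891 Ω
  C: Z = 1/(jωC) = -j/(ω·C) = 0 - j2567 Ω
Step 3 — Series combination: Z_total = R + L + C = 1650 - j2558 Ω = 3044∠-57.2° Ω.
Step 4 — Source phasor: V = 24∠-148.2° V = -20.4 - j12.65 V.
Step 5 — Current: I = V / Z = -0.0001406 - j0.007883 A = 0.007884∠-91.0° A.
Step 6 — Complex power: S = V·I* = 0.1026 - j0.159 VA.
Step 7 — Real power: P = Re(S) = 0.1026 W.
Step 8 — Reactive power: Q = Im(S) = -0.159 VAR.
Step 9 — Apparent power: |S| = 0.1892 VA.
Step 10 — Power factor: PF = P/|S| = 0.542 (leading).

(a) P = 0.1026 W  (b) Q = -0.159 VAR  (c) S = 0.1892 VA  (d) PF = 0.542 (leading)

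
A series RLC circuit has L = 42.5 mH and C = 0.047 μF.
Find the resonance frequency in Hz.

Step 1 — Resonance condition Im(Z)=0 gives ω₀ = 1/√(LC).
Step 2 — ω₀ = 1/√(0.0425·4.7e-08) = 2.237e+04 rad/s.
Step 3 — f₀ = ω₀/(2π) = 3561 Hz.

f₀ = 3561 Hz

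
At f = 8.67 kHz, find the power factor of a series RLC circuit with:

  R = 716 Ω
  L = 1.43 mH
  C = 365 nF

Step 1 — Angular frequency: ω = 2π·f = 2π·8670 = 5.448e+04 rad/s.
Step 2 — Component impedances:
  R: Z = R = 716 Ω
  L: Z = jωL = j·5.448e+04·0.00143 = 0 + j77.9 Ω
  C: Z = 1/(jωC) = -j/(ω·C) = 0 - j50.29 Ω
Step 3 — Series combination: Z_total = R + L + C = 716 + j27.61 Ω = 716.5∠2.2° Ω.
Step 4 — Power factor: PF = cos(φ) = Re(Z)/|Z| = 716/716.5 = 0.9993.
Step 5 — Type: Im(Z) = 27.61 ⇒ lagging (phase φ = 2.2°).

PF = 0.9993 (lagging, φ = 2.2°)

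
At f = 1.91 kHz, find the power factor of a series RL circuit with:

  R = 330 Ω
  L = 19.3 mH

Step 1 — Angular frequency: ω = 2π·f = 2π·1910 = 1.2e+04 rad/s.
Step 2 — Component impedances:
  R: Z = R = 330 Ω
  L: Z = jωL = j·1.2e+04·0.0193 = 0 + j231.6 Ω
Step 3 — Series combination: Z_total = R + L = 330 + j231.6 Ω = 403.2∠35.1° Ω.
Step 4 — Power factor: PF = cos(φ) = Re(Z)/|Z| = 330/403.2 = 0.8185.
Step 5 — Type: Im(Z) = 231.6 ⇒ lagging (phase φ = 35.1°).

PF = 0.8185 (lagging, φ = 35.1°)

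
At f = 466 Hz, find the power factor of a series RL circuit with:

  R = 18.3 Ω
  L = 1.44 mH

Step 1 — Angular frequency: ω = 2π·f = 2π·466 = 2928 rad/s.
Step 2 — Component impedances:
  R: Z = R = 18.3 Ω
  L: Z = jωL = j·2928·0.00144 = 0 + j4.216 Ω
Step 3 — Series combination: Z_total = R + L = 18.3 + j4.216 Ω = 18.78∠13.0° Ω.
Step 4 — Power factor: PF = cos(φ) = Re(Z)/|Z| = 18.3/18.779 = 0.9745.
Step 5 — Type: Im(Z) = 4.216 ⇒ lagging (phase φ = 13.0°).

PF = 0.9745 (lagging, φ = 13.0°)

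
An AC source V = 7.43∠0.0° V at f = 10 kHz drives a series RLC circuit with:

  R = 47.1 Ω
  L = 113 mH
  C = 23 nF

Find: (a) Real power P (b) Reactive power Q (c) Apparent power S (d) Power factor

Step 1 — Angular frequency: ω = 2π·f = 2π·1e+04 = 6.283e+04 rad/s.
Step 2 — Component impedances:
  R: Z = R = 47.1 Ω
  L: Z = jωL = j·6.283e+04·0.113 = 0 + j7100 Ω
  C: Z = 1/(jωC) = -j/(ω·C) = 0 - j692 Ω
Step 3 — Series combination: Z_total = R + L + C = 47.1 + j6408 Ω = 6408∠89.6° Ω.
Step 4 — Source phasor: V = 7.43∠0.0° V = 7.43 V.
Step 5 — Current: I = V / Z = 8.522e-06 - j0.001159 A = 0.001159∠-89.6° A.
Step 6 — Complex power: S = V·I* = 6.332e-05 + j0.008615 VA.
Step 7 — Real power: P = Re(S) = 6.332e-05 W.
Step 8 — Reactive power: Q = Im(S) = 0.008615 VAR.
Step 9 — Apparent power: |S| = 0.008615 VA.
Step 10 — Power factor: PF = P/|S| = 0.00735 (lagging).

(a) P = 6.332e-05 W  (b) Q = 0.008615 VAR  (c) S = 0.008615 VA  (d) PF = 0.00735 (lagging)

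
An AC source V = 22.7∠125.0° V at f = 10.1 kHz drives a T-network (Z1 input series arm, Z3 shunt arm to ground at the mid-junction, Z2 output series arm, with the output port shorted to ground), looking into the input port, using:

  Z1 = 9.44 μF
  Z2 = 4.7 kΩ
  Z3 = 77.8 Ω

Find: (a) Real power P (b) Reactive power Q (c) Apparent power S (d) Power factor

Step 1 — Angular frequency: ω = 2π·f = 2π·1.01e+04 = 6.346e+04 rad/s.
Step 2 — Component impedances:
  Z1: Z = 1/(jωC) = -j/(ω·C) = 0 - j1.669 Ω
  Z2: Z = R = 4700 Ω
  Z3: Z = R = 77.8 Ω
Step 3 — With the output port shorted to ground, the output series arm Z2 runs from the junction to ground; the shunt arm Z3 also runs from the junction to ground. They appear in parallel: Z3 || Z2 = 76.53 Ω.
Step 4 — Series with input arm Z1: Z_in = Z1 + (Z3 || Z2) = 76.53 - j1.669 Ω = 76.55∠-1.2° Ω.
Step 5 — Source phasor: V = 22.7∠125.0° V = -13.02 + j18.59 V.
Step 6 — Current: I = V / Z = -0.1753 + j0.2391 A = 0.2965∠126.2° A.
Step 7 — Complex power: S = V·I* = 6.73 - j0.1468 VA.
Step 8 — Real power: P = Re(S) = 6.73 W.
Step 9 — Reactive power: Q = Im(S) = -0.1468 VAR.
Step 10 — Apparent power: |S| = 6.731 VA.
Step 11 — Power factor: PF = P/|S| = 0.9998 (leading).

(a) P = 6.73 W  (b) Q = -0.1468 VAR  (c) S = 6.731 VA  (d) PF = 0.9998 (leading)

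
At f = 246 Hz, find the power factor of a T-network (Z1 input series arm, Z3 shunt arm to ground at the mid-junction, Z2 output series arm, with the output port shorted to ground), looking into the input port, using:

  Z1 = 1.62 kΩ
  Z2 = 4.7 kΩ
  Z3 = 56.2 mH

Step 1 — Angular frequency: ω = 2π·f = 2π·246 = 1546 rad/s.
Step 2 — Component impedances:
  Z1: Z = R = 1620 Ω
  Z2: Z = R = 4700 Ω
  Z3: Z = jωL = j·1546·0.0562 = 0 + j86.87 Ω
Step 3 — With the output port shorted to ground, the output series arm Z2 runs from the junction to ground; the shunt arm Z3 also runs from the junction to ground. They appear in parallel: Z3 || Z2 = 1.605 + j86.84 Ω.
Step 4 — Series with input arm Z1: Z_in = Z1 + (Z3 || Z2) = 1622 + j86.84 Ω = 1624∠3.1° Ω.
Step 5 — Power factor: PF = cos(φ) = Re(Z)/|Z| = 1621.6/1623.9 = 0.9986.
Step 6 — Type: Im(Z) = 86.84 ⇒ lagging (phase φ = 3.1°).

PF = 0.9986 (lagging, φ = 3.1°)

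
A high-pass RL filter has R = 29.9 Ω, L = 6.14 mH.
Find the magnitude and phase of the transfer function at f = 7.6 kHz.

Step 1 — Angular frequency: ω = 2π·7600 = 4.775e+04 rad/s.
Step 2 — Transfer function: H(jω) = jωL/(R + jωL).
Step 3 — Numerator jωL = j·293.2; denominator R + jωL = 29.9 + j293.2.
Step 4 — H = 0.9897 + j0.1009.
Step 5 — Magnitude: |H| = 0.9948 (-0.0 dB); phase: φ = 5.8°.

|H| = 0.9948 (-0.0 dB), φ = 5.8°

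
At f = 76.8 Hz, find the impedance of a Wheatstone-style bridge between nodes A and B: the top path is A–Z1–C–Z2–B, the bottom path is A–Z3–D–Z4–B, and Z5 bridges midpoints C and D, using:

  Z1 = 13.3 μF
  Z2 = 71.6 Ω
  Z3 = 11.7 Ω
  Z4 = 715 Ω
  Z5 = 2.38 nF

Step 1 — Angular frequency: ω = 2π·f = 2π·76.8 = 482.5 rad/s.
Step 2 — Component impedances:
  Z1: Z = 1/(jωC) = -j/(ω·C) = 0 - j155.8 Ω
  Z2: Z = R = 71.6 Ω
  Z3: Z = R = 11.7 Ω
  Z4: Z = R = 715 Ω
  Z5: Z = 1/(jωC) = -j/(ω·C) = 0 - j8.707e+05 Ω
Step 3 — Bridge requires nodal analysis (the Z5 bridge couples midpoints C and D, so the two paths cannot be reduced to a simple series/parallel combination). Setting node B to ground and injecting 1 A at node A, the 3-node admittance system at A, C, D solves to V_A = Z_AB = 89.45 - j124.4 Ω = 153.2∠-54.3° Ω.

Z = 89.45 - j124.4 Ω = 153.2∠-54.3° Ω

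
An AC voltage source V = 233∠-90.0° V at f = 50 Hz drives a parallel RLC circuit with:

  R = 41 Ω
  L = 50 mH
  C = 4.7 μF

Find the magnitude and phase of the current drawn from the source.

Step 1 — Angular frequency: ω = 2π·f = 2π·50 = 314.2 rad/s.
Step 2 — Component impedances:
  R: Z = R = 41 Ω
  L: Z = jωL = j·314.2·0.05 = 0 + j15.71 Ω
  C: Z = 1/(jωC) = -j/(ω·C) = 0 - j677.3 Ω
Step 3 — Parallel combination: 1/Z_total = 1/R + 1/L + 1/C; Z_total = 5.466 + j13.94 Ω = 14.97∠68.6° Ω.
Step 4 — Source phasor: V = 233∠-90.0° V = 0 - j233 V.
Step 5 — Ohm's law: I = V / Z_total = (0 - j233) / (5.466 + j13.94) = -14.49 - j5.683 A.
Step 6 — Convert to polar: |I| = 15.56 A, ∠I = -158.6°.

I = 15.56∠-158.6° A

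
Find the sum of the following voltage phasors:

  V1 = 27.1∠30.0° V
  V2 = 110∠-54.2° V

Step 1 — Convert each phasor to rectangular form:
  V1 = 27.1·(cos(30.0°) + j·sin(30.0°)) = 23.47 + j13.55 V
  V2 = 110·(cos(-54.2°) + j·sin(-54.2°)) = 64.35 - j89.22 V
Step 2 — Sum components: V_total = 87.81 - j75.67 V.
Step 3 — Convert to polar: |V_total| = 115.9 V, ∠V_total = -40.8°.

V_total = 115.9∠-40.8° V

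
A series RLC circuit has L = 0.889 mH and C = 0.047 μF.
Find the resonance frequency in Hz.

Step 1 — Resonance condition Im(Z)=0 gives ω₀ = 1/√(LC).
Step 2 — ω₀ = 1/√(0.000889·4.7e-08) = 1.547e+05 rad/s.
Step 3 — f₀ = ω₀/(2π) = 2.462e+04 Hz.

f₀ = 2.462e+04 Hz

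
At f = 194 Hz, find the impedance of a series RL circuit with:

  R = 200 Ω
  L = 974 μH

Step 1 — Angular frequency: ω = 2π·f = 2π·194 = 1219 rad/s.
Step 2 — Component impedances:
  R: Z = R = 200 Ω
  L: Z = jωL = j·1219·0.000974 = 0 + j1.187 Ω
Step 3 — Series combination: Z_total = R + L = 200 + j1.187 Ω = 200∠0.3° Ω.

Z = 200 + j1.187 Ω = 200∠0.3° Ω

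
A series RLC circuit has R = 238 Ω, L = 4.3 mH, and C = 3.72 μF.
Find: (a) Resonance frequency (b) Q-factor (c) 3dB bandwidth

Step 1 — Resonance condition Im(Z)=0 gives ω₀ = 1/√(LC).
Step 2 — ω₀ = 1/√(0.0043·3.72e-06) = 7907 rad/s.
Step 3 — f₀ = ω₀/(2π) = 1258 Hz.
Step 4 — Series Q: Q = ω₀L/R = 7907·0.0043/238 = 0.1429.
Step 5 — 3dB bandwidth: Δω = ω₀/Q = 5.535e+04 rad/s; BW = Δω/(2π) = 8809 Hz.

(a) f₀ = 1258 Hz  (b) Q = 0.1429  (c) BW = 8809 Hz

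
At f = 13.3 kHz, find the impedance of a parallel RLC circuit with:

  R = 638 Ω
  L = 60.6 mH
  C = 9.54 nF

Step 1 — Angular frequency: ω = 2π·f = 2π·1.33e+04 = 8.357e+04 rad/s.
Step 2 — Component impedances:
  R: Z = R = 638 Ω
  L: Z = jωL = j·8.357e+04·0.0606 = 0 + j5064 Ω
  C: Z = 1/(jωC) = -j/(ω·C) = 0 - j1254 Ω
Step 3 — Parallel combination: 1/Z_total = 1/R + 1/L + 1/C; Z_total = 556.5 - j212.9 Ω = 595.9∠-20.9° Ω.

Z = 556.5 - j212.9 Ω = 595.9∠-20.9° Ω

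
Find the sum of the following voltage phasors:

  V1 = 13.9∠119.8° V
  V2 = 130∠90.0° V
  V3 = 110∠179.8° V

Step 1 — Convert each phasor to rectangular form:
  V1 = 13.9·(cos(119.8°) + j·sin(119.8°)) = -6.908 + j12.06 V
  V2 = 130·(cos(90.0°) + j·sin(90.0°)) = 0 + j130 V
  V3 = 110·(cos(179.8°) + j·sin(179.8°)) = -110 + j0.384 V
Step 2 — Sum components: V_total = -116.9 + j142.4 V.
Step 3 — Convert to polar: |V_total| = 184.3 V, ∠V_total = 129.4°.

V_total = 184.3∠129.4° V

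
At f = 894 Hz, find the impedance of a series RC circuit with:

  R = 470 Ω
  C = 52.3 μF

Step 1 — Angular frequency: ω = 2π·f = 2π·894 = 5617 rad/s.
Step 2 — Component impedances:
  R: Z = R = 470 Ω
  C: Z = 1/(jωC) = -j/(ω·C) = 0 - j3.404 Ω
Step 3 — Series combination: Z_total = R + C = 470 - j3.404 Ω = 470∠-0.4° Ω.

Z = 470 - j3.404 Ω = 470∠-0.4° Ω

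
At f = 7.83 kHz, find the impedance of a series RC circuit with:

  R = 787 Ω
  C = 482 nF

Step 1 — Angular frequency: ω = 2π·f = 2π·7830 = 4.92e+04 rad/s.
Step 2 — Component impedances:
  R: Z = R = 787 Ω
  C: Z = 1/(jωC) = -j/(ω·C) = 0 - j42.17 Ω
Step 3 — Series combination: Z_total = R + C = 787 - j42.17 Ω = 788.1∠-3.1° Ω.

Z = 787 - j42.17 Ω = 788.1∠-3.1° Ω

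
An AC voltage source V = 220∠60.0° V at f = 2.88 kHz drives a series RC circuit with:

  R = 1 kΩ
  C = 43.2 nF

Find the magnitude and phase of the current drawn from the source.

Step 1 — Angular frequency: ω = 2π·f = 2π·2880 = 1.81e+04 rad/s.
Step 2 — Component impedances:
  R: Z = R = 1000 Ω
  C: Z = 1/(jωC) = -j/(ω·C) = 0 - j1279 Ω
Step 3 — Series combination: Z_total = R + C = 1000 - j1279 Ω = 1624∠-52.0° Ω.
Step 4 — Source phasor: V = 220∠60.0° V = 110 + j190.5 V.
Step 5 — Ohm's law: I = V / Z_total = (110 + j190.5) / (1000 - j1279) = -0.05072 + j0.1256 A.
Step 6 — Convert to polar: |I| = 0.1355 A, ∠I = 112.0°.

I = 0.1355∠112.0° A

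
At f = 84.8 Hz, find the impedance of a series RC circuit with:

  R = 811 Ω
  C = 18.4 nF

Step 1 — Angular frequency: ω = 2π·f = 2π·84.8 = 532.8 rad/s.
Step 2 — Component impedances:
  R: Z = R = 811 Ω
  C: Z = 1/(jωC) = -j/(ω·C) = 0 - j1.02e+05 Ω
Step 3 — Series combination: Z_total = R + C = 811 - j1.02e+05 Ω = 1.02e+05∠-89.5° Ω.

Z = 811 - j1.02e+05 Ω = 1.02e+05∠-89.5° Ω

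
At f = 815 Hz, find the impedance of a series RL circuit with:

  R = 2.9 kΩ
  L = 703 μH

Step 1 — Angular frequency: ω = 2π·f = 2π·815 = 5121 rad/s.
Step 2 — Component impedances:
  R: Z = R = 2900 Ω
  L: Z = jωL = j·5121·0.000703 = 0 + j3.6 Ω
Step 3 — Series combination: Z_total = R + L = 2900 + j3.6 Ω = 2900∠0.1° Ω.

Z = 2900 + j3.6 Ω = 2900∠0.1° Ω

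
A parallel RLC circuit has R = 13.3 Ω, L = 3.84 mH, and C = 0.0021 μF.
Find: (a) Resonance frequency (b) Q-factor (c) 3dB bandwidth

Step 1 — Resonance: ω₀ = 1/√(LC) = 1/√(0.00384·2.1e-09) = 3.521e+05 rad/s.
Step 2 — f₀ = ω₀/(2π) = 5.605e+04 Hz.
Step 3 — Parallel Q: Q = R/(ω₀L) = 13.3/(3.521e+05·0.00384) = 0.009835.
Step 4 — Bandwidth: Δω = ω₀/Q = 3.58e+07 rad/s; BW = Δω/(2π) = 5.698e+06 Hz.

(a) f₀ = 5.605e+04 Hz  (b) Q = 0.009835  (c) BW = 5.698e+06 Hz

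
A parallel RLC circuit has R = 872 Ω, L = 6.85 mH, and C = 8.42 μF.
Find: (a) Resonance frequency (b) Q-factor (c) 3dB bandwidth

Step 1 — Resonance: ω₀ = 1/√(LC) = 1/√(0.00685·8.42e-06) = 4164 rad/s.
Step 2 — f₀ = ω₀/(2π) = 662.7 Hz.
Step 3 — Parallel Q: Q = R/(ω₀L) = 872/(4164·0.00685) = 30.57.
Step 4 — Bandwidth: Δω = ω₀/Q = 136.2 rad/s; BW = Δω/(2π) = 21.68 Hz.

(a) f₀ = 662.7 Hz  (b) Q = 30.57  (c) BW = 21.68 Hz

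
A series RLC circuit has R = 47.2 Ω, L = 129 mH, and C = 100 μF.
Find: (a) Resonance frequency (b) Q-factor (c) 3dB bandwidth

Step 1 — Resonance condition Im(Z)=0 gives ω₀ = 1/√(LC).
Step 2 — ω₀ = 1/√(0.129·0.0001) = 278.4 rad/s.
Step 3 — f₀ = ω₀/(2π) = 44.31 Hz.
Step 4 — Series Q: Q = ω₀L/R = 278.4·0.129/47.2 = 0.7609.
Step 5 — 3dB bandwidth: Δω = ω₀/Q = 365.9 rad/s; BW = Δω/(2π) = 58.23 Hz.

(a) f₀ = 44.31 Hz  (b) Q = 0.7609  (c) BW = 58.23 Hz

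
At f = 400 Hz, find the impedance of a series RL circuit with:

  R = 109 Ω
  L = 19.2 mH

Step 1 — Angular frequency: ω = 2π·f = 2π·400 = 2513 rad/s.
Step 2 — Component impedances:
  R: Z = R = 109 Ω
  L: Z = jωL = j·2513·0.0192 = 0 + j48.25 Ω
Step 3 — Series combination: Z_total = R + L = 109 + j48.25 Ω = 119.2∠23.9° Ω.

Z = 109 + j48.25 Ω = 119.2∠23.9° Ω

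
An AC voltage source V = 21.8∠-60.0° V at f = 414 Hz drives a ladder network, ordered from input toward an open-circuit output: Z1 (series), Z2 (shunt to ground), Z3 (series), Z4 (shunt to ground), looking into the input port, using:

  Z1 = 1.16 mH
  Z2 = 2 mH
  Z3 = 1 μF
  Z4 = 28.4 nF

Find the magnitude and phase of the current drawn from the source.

Step 1 — Angular frequency: ω = 2π·f = 2π·414 = 2601 rad/s.
Step 2 — Component impedances:
  Z1: Z = jωL = j·2601·0.00116 = 0 + j3.017 Ω
  Z2: Z = jωL = j·2601·0.002 = 0 + j5.202 Ω
  Z3: Z = 1/(jωC) = -j/(ω·C) = 0 - j384.4 Ω
  Z4: Z = 1/(jωC) = -j/(ω·C) = 0 - j1.354e+04 Ω
Step 3 — Ladder network (open output): work backward from the far end, alternating series and parallel combinations. Z_in = 0 + j8.222 Ω = 8.222∠90.0° Ω.
Step 4 — Source phasor: V = 21.8∠-60.0° V = 10.9 - j18.88 V.
Step 5 — Ohm's law: I = V / Z_total = (10.9 - j18.88) / (0 + j8.222) = -2.296 - j1.326 A.
Step 6 — Convert to polar: |I| = 2.651 A, ∠I = -150.0°.

I = 2.651∠-150.0° A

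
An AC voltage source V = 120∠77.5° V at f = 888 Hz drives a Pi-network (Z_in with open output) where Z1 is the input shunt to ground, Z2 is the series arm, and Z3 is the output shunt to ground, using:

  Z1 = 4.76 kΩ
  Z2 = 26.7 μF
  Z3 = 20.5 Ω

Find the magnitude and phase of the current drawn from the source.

Step 1 — Angular frequency: ω = 2π·f = 2π·888 = 5579 rad/s.
Step 2 — Component impedances:
  Z1: Z = R = 4760 Ω
  Z2: Z = 1/(jωC) = -j/(ω·C) = 0 - j6.713 Ω
  Z3: Z = R = 20.5 Ω
Step 3 — With open output, the series arm Z2 and the output shunt Z3 appear in series to ground: Z2 + Z3 = 20.5 - j6.713 Ω.
Step 4 — Parallel with input shunt Z1: Z_in = Z1 || (Z2 + Z3) = 20.42 - j6.655 Ω = 21.48∠-18.1° Ω.
Step 5 — Source phasor: V = 120∠77.5° V = 25.97 + j117.2 V.
Step 6 — Ohm's law: I = V / Z_total = (25.97 + j117.2) / (20.42 - j6.655) = -0.5404 + j5.561 A.
Step 7 — Convert to polar: |I| = 5.587 A, ∠I = 95.6°.

I = 5.587∠95.6° A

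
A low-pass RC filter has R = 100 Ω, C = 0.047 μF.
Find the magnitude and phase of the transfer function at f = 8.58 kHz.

Step 1 — Angular frequency: ω = 2π·8580 = 5.391e+04 rad/s.
Step 2 — Transfer function: H(jω) = 1/(1 + jωRC).
Step 3 — Denominator: 1 + jωRC = 1 + j·5.391e+04·100·4.7e-08 = 1 + j0.2534.
Step 4 — H = 0.9397 - j0.2381.
Step 5 — Magnitude: |H| = 0.9694 (-0.3 dB); phase: φ = -14.2°.

|H| = 0.9694 (-0.3 dB), φ = -14.2°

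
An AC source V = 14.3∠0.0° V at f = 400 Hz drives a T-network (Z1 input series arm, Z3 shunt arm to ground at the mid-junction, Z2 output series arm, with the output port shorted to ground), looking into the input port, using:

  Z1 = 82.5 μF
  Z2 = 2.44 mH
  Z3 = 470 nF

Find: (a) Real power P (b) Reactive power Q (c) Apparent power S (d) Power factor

Step 1 — Angular frequency: ω = 2π·f = 2π·400 = 2513 rad/s.
Step 2 — Component impedances:
  Z1: Z = 1/(jωC) = -j/(ω·C) = 0 - j4.823 Ω
  Z2: Z = jωL = j·2513·0.00244 = 0 + j6.132 Ω
  Z3: Z = 1/(jωC) = -j/(ω·C) = 0 - j846.6 Ω
Step 3 — With the output port shorted to ground, the output series arm Z2 runs from the junction to ground; the shunt arm Z3 also runs from the junction to ground. They appear in parallel: Z3 || Z2 = 0 + j6.177 Ω.
Step 4 — Series with input arm Z1: Z_in = Z1 + (Z3 || Z2) = 0 + j1.354 Ω = 1.354∠90.0° Ω.
Step 5 — Source phasor: V = 14.3∠0.0° V = 14.3 V.
Step 6 — Current: I = V / Z = 0 - j10.56 A = 10.56∠-90.0° A.
Step 7 — Complex power: S = V·I* = 0 + j151 VA.
Step 8 — Real power: P = Re(S) = 0 W.
Step 9 — Reactive power: Q = Im(S) = 151 VAR.
Step 10 — Apparent power: |S| = 151 VA.
Step 11 — Power factor: PF = P/|S| = 0 (lagging).

(a) P = 0 W  (b) Q = 151 VAR  (c) S = 151 VA  (d) PF = 0 (lagging)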